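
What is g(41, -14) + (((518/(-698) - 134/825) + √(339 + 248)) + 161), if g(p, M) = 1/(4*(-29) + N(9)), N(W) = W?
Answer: 4931928863/30807975 + √587 ≈ 184.31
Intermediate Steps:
g(p, M) = -1/107 (g(p, M) = 1/(4*(-29) + 9) = 1/(-116 + 9) = 1/(-107) = -1/107)
g(41, -14) + (((518/(-698) - 134/825) + √(339 + 248)) + 161) = -1/107 + (((518/(-698) - 134/825) + √(339 + 248)) + 161) = -1/107 + (((518*(-1/698) - 134*1/825) + √587) + 161) = -1/107 + (((-259/349 - 134/825) + √587) + 161) = -1/107 + ((-260441/287925 + √587) + 161) = -1/107 + (46095484/287925 + √587) = 4931928863/30807975 + √587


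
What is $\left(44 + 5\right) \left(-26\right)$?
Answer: $-1274$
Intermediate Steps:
$\left(44 + 5\right) \left(-26\right) = 49 \left(-26\right) = -1274$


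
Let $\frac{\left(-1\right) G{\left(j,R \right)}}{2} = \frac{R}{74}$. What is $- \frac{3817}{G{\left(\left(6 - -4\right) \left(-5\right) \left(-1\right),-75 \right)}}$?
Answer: $- \frac{141229}{75} \approx -1883.1$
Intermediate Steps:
$G{\left(j,R \right)} = - \frac{R}{37}$ ($G{\left(j,R \right)} = - 2 \frac{R}{74} = - \frac{R}{37}$)
$- \frac{3817}{G{\left(\left(6 - -4\right) \left(-5\right) \left(-1\right),-75 \right)}} = - \frac{3817}{\left(- \frac{1}{37}\right) \left(-75\right)} = - \frac{3817}{\frac{75}{37}} = \left(-3817\right) \frac{37}{75} = - \frac{141229}{75}$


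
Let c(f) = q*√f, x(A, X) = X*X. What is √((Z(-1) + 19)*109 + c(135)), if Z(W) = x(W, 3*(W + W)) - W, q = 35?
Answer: √(6104 + 105*√15) ≈ 80.689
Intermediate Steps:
x(A, X) = X²
c(f) = 35*√f
Z(W) = -W + 36*W² (Z(W) = (3*(W + W))² - W = (3*(2*W))² - W = (6*W)² - W = 36*W² - W = -W + 36*W²)
√((Z(-1) + 19)*109 + c(135)) = √((-(-1 + 36*(-1)) + 19)*109 + 35*√135) = √((-(-1 - 36) + 19)*109 + 35*(3*√15)) = √((-1*(-37) + 19)*109 + 105*√15) = √((37 + 19)*109 + 105*√15) = √(56*109 + 105*√15) = √(6104 + 105*√15)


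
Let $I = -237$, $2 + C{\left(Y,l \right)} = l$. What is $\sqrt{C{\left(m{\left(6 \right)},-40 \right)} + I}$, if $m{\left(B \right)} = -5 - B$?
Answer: $3 i \sqrt{31} \approx 16.703 i$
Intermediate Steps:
$C{\left(Y,l \right)} = -2 + l$
$\sqrt{C{\left(m{\left(6 \right)},-40 \right)} + I} = \sqrt{\left(-2 - 40\right) - 237} = \sqrt{-42 - 237} = \sqrt{-279} = 3 i \sqrt{31}$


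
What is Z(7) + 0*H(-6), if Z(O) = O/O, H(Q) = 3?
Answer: 1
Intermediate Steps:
Z(O) = 1
Z(7) + 0*H(-6) = 1 + 0*3 = 1 + 0 = 1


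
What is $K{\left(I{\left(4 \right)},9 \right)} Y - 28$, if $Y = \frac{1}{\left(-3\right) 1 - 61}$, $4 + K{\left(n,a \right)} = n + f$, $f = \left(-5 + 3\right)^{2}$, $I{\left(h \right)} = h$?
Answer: $- \frac{449}{16} \approx -28.063$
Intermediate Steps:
$f = 4$ ($f = \left(-2\right)^{2} = 4$)
$K{\left(n,a \right)} = n$ ($K{\left(n,a \right)} = -4 + \left(n + 4\right) = -4 + \left(4 + n\right) = n$)
$Y = - \frac{1}{64}$ ($Y = \frac{1}{-3 - 61} = \frac{1}{-64} = - \frac{1}{64} \approx -0.015625$)
$K{\left(I{\left(4 \right)},9 \right)} Y - 28 = 4 \left(- \frac{1}{64}\right) - 28 = - \frac{1}{16} - 28 = - \frac{449}{16}$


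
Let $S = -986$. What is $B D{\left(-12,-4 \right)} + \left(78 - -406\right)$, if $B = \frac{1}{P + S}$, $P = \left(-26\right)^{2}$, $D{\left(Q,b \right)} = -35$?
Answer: $\frac{30015}{62} \approx 484.11$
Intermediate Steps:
$P = 676$
$B = - \frac{1}{310}$ ($B = \frac{1}{676 - 986} = \frac{1}{-310} = - \frac{1}{310} \approx -0.0032258$)
$B D{\left(-12,-4 \right)} + \left(78 - -406\right) = \left(- \frac{1}{310}\right) \left(-35\right) + \left(78 - -406\right) = \frac{7}{62} + \left(78 + 406\right) = \frac{7}{62} + 484 = \frac{30015}{62}$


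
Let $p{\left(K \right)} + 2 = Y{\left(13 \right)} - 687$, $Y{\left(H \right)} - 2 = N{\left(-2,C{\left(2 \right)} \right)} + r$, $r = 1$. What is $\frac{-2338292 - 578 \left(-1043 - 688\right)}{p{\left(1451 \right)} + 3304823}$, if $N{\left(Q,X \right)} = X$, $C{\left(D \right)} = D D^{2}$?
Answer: $- \frac{1337774}{3304145} \approx -0.40488$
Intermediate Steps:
$C{\left(D \right)} = D^{3}$
$Y{\left(H \right)} = 11$ ($Y{\left(H \right)} = 2 + \left(2^{3} + 1\right) = 2 + \left(8 + 1\right) = 2 + 9 = 11$)
$p{\left(K \right)} = -678$ ($p{\left(K \right)} = -2 + \left(11 - 687\right) = -2 - 676 = -678$)
$\frac{-2338292 - 578 \left(-1043 - 688\right)}{p{\left(1451 \right)} + 3304823} = \frac{-2338292 - 578 \left(-1043 - 688\right)}{-678 + 3304823} = \frac{-2338292 - -1000518}{3304145} = \left(-2338292 + 1000518\right) \frac{1}{3304145} = \left(-1337774\right) \frac{1}{3304145} = - \frac{1337774}{3304145}$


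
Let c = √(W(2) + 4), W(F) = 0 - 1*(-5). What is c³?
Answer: 27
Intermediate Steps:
W(F) = 5 (W(F) = 0 + 5 = 5)
c = 3 (c = √(5 + 4) = √9 = 3)
c³ = 3³ = 27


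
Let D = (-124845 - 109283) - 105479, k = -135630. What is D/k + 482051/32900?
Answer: 7655364743/446222700 ≈ 17.156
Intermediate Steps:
D = -339607 (D = -234128 - 105479 = -339607)
D/k + 482051/32900 = -339607/(-135630) + 482051/32900 = -339607*(-1/135630) + 482051*(1/32900) = 339607/135630 + 482051/32900 = 7655364743/446222700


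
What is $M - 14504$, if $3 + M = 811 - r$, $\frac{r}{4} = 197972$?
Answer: $-805584$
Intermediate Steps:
$r = 791888$ ($r = 4 \cdot 197972 = 791888$)
$M = -791080$ ($M = -3 + \left(811 - 791888\right) = -3 - 791077 = -791080$)
$M - 14504 = -791080 - 14504 = -805584$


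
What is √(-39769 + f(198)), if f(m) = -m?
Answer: I*√39967 ≈ 199.92*I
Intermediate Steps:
√(-39769 + f(198)) = √(-39769 - 1*198) = √(-39769 - 198) = √(-39967) = I*√39967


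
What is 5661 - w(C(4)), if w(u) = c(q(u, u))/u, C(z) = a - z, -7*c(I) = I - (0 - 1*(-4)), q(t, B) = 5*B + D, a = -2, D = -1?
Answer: 33971/6 ≈ 5661.8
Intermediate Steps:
q(t, B) = -1 + 5*B (q(t, B) = 5*B - 1 = -1 + 5*B)
c(I) = 4/7 - I/7 (c(I) = -(I - (0 - 1*(-4)))/7 = -(I - (0 + 4))/7 = -(I - 1*4)/7 = -(I - 4)/7 = -(-4 + I)/7 = 4/7 - I/7)
C(z) = -2 - z
w(u) = (5/7 - 5*u/7)/u (w(u) = (4/7 - (-1 + 5*u)/7)/u = (4/7 + (⅐ - 5*u/7))/u = (5/7 - 5*u/7)/u)
5661 - w(C(4)) = 5661 - 5*(1 - (-2 - 1*4))/(7*(-2 - 1*4)) = 5661 - 5*(1 - (-2 - 4))/(7*(-2 - 4)) = 5661 - 5*(1 - 1*(-6))/(7*(-6)) = 5661 - 5*(-1)*(1 + 6)/(7*6) = 5661 - 5*(-1)*7/(7*6) = 5661 - 1*(-⅚) = 5661 + ⅚ = 33971/6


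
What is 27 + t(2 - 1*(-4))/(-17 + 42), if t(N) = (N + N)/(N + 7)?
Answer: 8787/325 ≈ 27.037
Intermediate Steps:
t(N) = 2*N/(7 + N) (t(N) = (2*N)/(7 + N) = 2*N/(7 + N))
27 + t(2 - 1*(-4))/(-17 + 42) = 27 + (2*(2 - 1*(-4))/(7 + (2 - 1*(-4))))/(-17 + 42) = 27 + (2*(2 + 4)/(7 + (2 + 4)))/25 = 27 + (2*6/(7 + 6))/25 = 27 + (2*6/13)/25 = 27 + (2*6*(1/13))/25 = 27 + (1/25)*(12/13) = 27 + 12/325 = 8787/325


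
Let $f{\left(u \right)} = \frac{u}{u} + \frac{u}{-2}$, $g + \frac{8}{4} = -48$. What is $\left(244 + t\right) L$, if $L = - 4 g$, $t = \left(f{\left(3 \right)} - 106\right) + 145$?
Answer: $56500$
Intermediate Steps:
$g = -50$ ($g = -2 - 48 = -50$)
$f{\left(u \right)} = 1 - \frac{u}{2}$ ($f{\left(u \right)} = 1 + u \left(- \frac{1}{2}\right) = 1 - \frac{u}{2}$)
$t = \frac{77}{2}$ ($t = \left(\left(1 - \frac{3}{2}\right) - 106\right) + 145 = \left(- \frac{1}{2} - 106\right) + 145 = - \frac{213}{2} + 145 = \frac{77}{2} \approx 38.5$)
$L = 200$ ($L = \left(-4\right) \left(-50\right) = 200$)
$\left(244 + t\right) L = \left(244 + \frac{77}{2}\right) 200 = \frac{565}{2} \cdot 200 = 56500$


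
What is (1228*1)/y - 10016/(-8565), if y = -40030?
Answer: 39042266/34285695 ≈ 1.1387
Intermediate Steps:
(1228*1)/y - 10016/(-8565) = (1228*1)/(-40030) - 10016/(-8565) = 1228*(-1/40030) - 10016*(-1/8565) = -614/20015 + 10016/8565 = 39042266/34285695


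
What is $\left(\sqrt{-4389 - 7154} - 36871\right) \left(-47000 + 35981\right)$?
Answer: $406281549 - 11019 i \sqrt{11543} \approx 4.0628 \cdot 10^{8} - 1.1839 \cdot 10^{6} i$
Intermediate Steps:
$\left(\sqrt{-4389 - 7154} - 36871\right) \left(-47000 + 35981\right) = \left(\sqrt{-11543} - 36871\right) \left(-11019\right) = \left(i \sqrt{11543} - 36871\right) \left(-11019\right) = \left(-36871 + i \sqrt{11543}\right) \left(-11019\right) = 406281549 - 11019 i \sqrt{11543}$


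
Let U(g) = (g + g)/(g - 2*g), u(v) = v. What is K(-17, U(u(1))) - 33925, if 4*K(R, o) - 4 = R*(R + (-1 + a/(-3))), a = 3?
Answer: -135373/4 ≈ -33843.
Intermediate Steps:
U(g) = -2 (U(g) = (2*g)/((-g)) = (2*g)*(-1/g) = -2)
K(R, o) = 1 + R*(-2 + R)/4 (K(R, o) = 1 + (R*(R + (-1 + 3/(-3))))/4 = 1 + (R*(R + (-1 + 3*(-⅓))))/4 = 1 + (R*(R + (-1 - 1)))/4 = 1 + (R*(R - 2))/4 = 1 + (R*(-2 + R))/4 = 1 + R*(-2 + R)/4)
K(-17, U(u(1))) - 33925 = (1 - ½*(-17) + (¼)*(-17)²) - 33925 = (1 + 17/2 + (¼)*289) - 33925 = (1 + 17/2 + 289/4) - 33925 = 327/4 - 33925 = -135373/4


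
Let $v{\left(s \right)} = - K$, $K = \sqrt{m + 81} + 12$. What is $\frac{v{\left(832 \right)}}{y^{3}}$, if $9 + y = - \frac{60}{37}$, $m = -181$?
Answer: $\frac{202612}{20232819} + \frac{506530 i}{60698457} \approx 0.010014 + 0.008345 i$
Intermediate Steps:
$y = - \frac{393}{37}$ ($y = -9 - \frac{60}{37} = - \frac{393}{37} \approx -10.622$)
$K = 12 + 10 i$ ($K = \sqrt{-181 + 81} + 12 = \sqrt{-100} + 12 = 10 i + 12 = 12 + 10 i \approx 12.0 + 10.0 i$)
$v{\left(s \right)} = -12 - 10 i$ ($v{\left(s \right)} = - (12 + 10 i) = -12 - 10 i$)
$\frac{v{\left(832 \right)}}{y^{3}} = \frac{-12 - 10 i}{\left(- \frac{393}{37}\right)^{3}} = \frac{-12 - 10 i}{- \frac{60698457}{50653}} = \left(-12 - 10 i\right) \left(- \frac{50653}{60698457}\right) = \frac{202612}{20232819} + \frac{506530 i}{60698457}$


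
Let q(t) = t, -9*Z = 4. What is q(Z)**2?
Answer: 16/81 ≈ 0.19753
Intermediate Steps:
Z = -4/9 (Z = -1/9*4 = -4/9 ≈ -0.44444)
q(Z)**2 = (-4/9)**2 = 16/81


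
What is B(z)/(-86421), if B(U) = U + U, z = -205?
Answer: 410/86421 ≈ 0.0047442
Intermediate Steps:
B(U) = 2*U
B(z)/(-86421) = (2*(-205))/(-86421) = -410*(-1/86421) = 410/86421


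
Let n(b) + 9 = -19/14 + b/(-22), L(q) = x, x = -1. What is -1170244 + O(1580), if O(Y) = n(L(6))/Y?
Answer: -71185942917/60830 ≈ -1.1702e+6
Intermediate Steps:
L(q) = -1
n(b) = -145/14 - b/22 (n(b) = -9 + (-19/14 + b/(-22)) = -9 + (-19*1/14 + b*(-1/22)) = -9 + (-19/14 - b/22) = -145/14 - b/22)
O(Y) = -794/(77*Y) (O(Y) = (-145/14 - 1/22*(-1))/Y = (-145/14 + 1/22)/Y = -794/(77*Y))
-1170244 + O(1580) = -1170244 - 794/77/1580 = -1170244 - 794/77*1/1580 = -1170244 - 397/60830 = -71185942917/60830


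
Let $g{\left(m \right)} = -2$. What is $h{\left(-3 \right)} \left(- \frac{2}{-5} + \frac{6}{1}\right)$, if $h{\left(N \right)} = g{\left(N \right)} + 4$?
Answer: $\frac{64}{5} \approx 12.8$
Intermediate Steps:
$h{\left(N \right)} = 2$ ($h{\left(N \right)} = -2 + 4 = 2$)
$h{\left(-3 \right)} \left(- \frac{2}{-5} + \frac{6}{1}\right) = 2 \left(- \frac{2}{-5} + \frac{6}{1}\right) = 2 \left(\left(-2\right) \left(- \frac{1}{5}\right) + 6 \cdot 1\right) = 2 \left(\frac{2}{5} + 6\right) = 2 \cdot \frac{32}{5} = \frac{64}{5}$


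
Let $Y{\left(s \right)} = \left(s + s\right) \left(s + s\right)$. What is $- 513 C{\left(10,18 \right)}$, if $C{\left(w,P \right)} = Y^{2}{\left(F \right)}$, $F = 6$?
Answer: $-10637568$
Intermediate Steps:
$Y{\left(s \right)} = 4 s^{2}$ ($Y{\left(s \right)} = 2 s 2 s = 4 s^{2}$)
$C{\left(w,P \right)} = 20736$ ($C{\left(w,P \right)} = \left(4 \cdot 6^{2}\right)^{2} = \left(4 \cdot 36\right)^{2} = 144^{2} = 20736$)
$- 513 C{\left(10,18 \right)} = \left(-513\right) 20736 = -10637568$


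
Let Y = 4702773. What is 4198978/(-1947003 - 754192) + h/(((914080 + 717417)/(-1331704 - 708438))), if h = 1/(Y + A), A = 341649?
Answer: -2468387414517037253/1587908933765477295 ≈ -1.5545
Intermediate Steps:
h = 1/5044422 (h = 1/(4702773 + 341649) = 1/5044422 ≈ 1.9824e-7)
4198978/(-1947003 - 754192) + h/(((914080 + 717417)/(-1331704 - 708438))) = 4198978/(-1947003 - 754192) + 1/(5044422*(((914080 + 717417)/(-1331704 - 708438)))) = 4198978/(-2701195) + 1/(5044422*((1631497/(-2040142)))) = 4198978*(-1/2701195) + 1/(5044422*((1631497*(-1/2040142)))) = -599854/385885 + 1/(5044422*(-1631497/2040142)) = -599854/385885 + (1/5044422)*(-2040142/1631497) = -599854/385885 - 1020071/4114979679867 = -2468387414517037253/1587908933765477295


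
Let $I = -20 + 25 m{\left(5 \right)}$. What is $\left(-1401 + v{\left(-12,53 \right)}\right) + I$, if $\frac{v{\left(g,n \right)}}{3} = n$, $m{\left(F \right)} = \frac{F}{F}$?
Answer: $-1237$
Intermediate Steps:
$m{\left(F \right)} = 1$
$I = 5$ ($I = -20 + 25 \cdot 1 = -20 + 25 = 5$)
$v{\left(g,n \right)} = 3 n$
$\left(-1401 + v{\left(-12,53 \right)}\right) + I = \left(-1401 + 3 \cdot 53\right) + 5 = \left(-1401 + 159\right) + 5 = -1242 + 5 = -1237$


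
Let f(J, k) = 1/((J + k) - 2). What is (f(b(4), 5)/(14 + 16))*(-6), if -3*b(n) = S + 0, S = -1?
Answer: -3/50 ≈ -0.060000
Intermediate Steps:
b(n) = ⅓ (b(n) = -(-1 + 0)/3 = -⅓*(-1) = ⅓)
f(J, k) = 1/(-2 + J + k)
(f(b(4), 5)/(14 + 16))*(-6) = (1/((-2 + ⅓ + 5)*(14 + 16)))*(-6) = (1/((10/3)*30))*(-6) = ((3/10)*(1/30))*(-6) = (1/100)*(-6) = -3/50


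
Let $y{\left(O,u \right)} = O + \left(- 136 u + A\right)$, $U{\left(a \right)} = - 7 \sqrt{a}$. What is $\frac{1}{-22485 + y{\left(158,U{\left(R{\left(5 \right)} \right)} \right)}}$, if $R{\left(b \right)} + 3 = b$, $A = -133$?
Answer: $- \frac{5615}{125659748} - \frac{119 \sqrt{2}}{62829874} \approx -4.7363 \cdot 10^{-5}$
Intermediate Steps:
$R{\left(b \right)} = -3 + b$
$y{\left(O,u \right)} = -133 + O - 136 u$ ($y{\left(O,u \right)} = O - \left(133 + 136 u\right) = -133 + O - 136 u$)
$\frac{1}{-22485 + y{\left(158,U{\left(R{\left(5 \right)} \right)} \right)}} = \frac{1}{-22485 - \left(-25 + 136 \left(-7\right) \sqrt{-3 + 5}\right)} = \frac{1}{-22485 - \left(-25 + 136 \left(-7\right) \sqrt{2}\right)} = \frac{1}{-22485 + \left(-133 + 158 + 952 \sqrt{2}\right)} = \frac{1}{-22485 + \left(25 + 952 \sqrt{2}\right)} = \frac{1}{-22460 + 952 \sqrt{2}}$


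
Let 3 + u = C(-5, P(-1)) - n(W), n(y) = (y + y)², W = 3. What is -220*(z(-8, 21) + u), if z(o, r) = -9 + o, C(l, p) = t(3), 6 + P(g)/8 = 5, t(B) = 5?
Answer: 11220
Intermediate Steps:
P(g) = -8 (P(g) = -48 + 8*5 = -48 + 40 = -8)
C(l, p) = 5
n(y) = 4*y² (n(y) = (2*y)² = 4*y²)
u = -34 (u = -3 + (5 - 4*3²) = -3 + (5 - 4*9) = -3 + (5 - 1*36) = -3 + (5 - 36) = -3 - 31 = -34)
-220*(z(-8, 21) + u) = -220*((-9 - 8) - 34) = -220*(-17 - 34) = -220*(-51) = 11220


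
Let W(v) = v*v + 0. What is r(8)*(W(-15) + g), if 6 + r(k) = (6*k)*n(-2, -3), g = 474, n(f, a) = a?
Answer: -104850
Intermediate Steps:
W(v) = v**2 (W(v) = v**2 + 0 = v**2)
r(k) = -6 - 18*k (r(k) = -6 + (6*k)*(-3) = -6 - 18*k)
r(8)*(W(-15) + g) = (-6 - 18*8)*((-15)**2 + 474) = (-6 - 144)*(225 + 474) = -150*699 = -104850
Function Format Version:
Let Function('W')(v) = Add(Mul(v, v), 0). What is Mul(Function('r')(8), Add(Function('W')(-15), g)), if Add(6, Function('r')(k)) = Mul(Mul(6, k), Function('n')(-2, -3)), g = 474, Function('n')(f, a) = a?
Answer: -104850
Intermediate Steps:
Function('W')(v) = Pow(v, 2) (Function('W')(v) = Add(Pow(v, 2), 0) = Pow(v, 2))
Function('r')(k) = Add(-6, Mul(-18, k)) (Function('r')(k) = Add(-6, Mul(Mul(6, k), -3)) = Add(-6, Mul(-18, k)))
Mul(Function('r')(8), Add(Function('W')(-15), g)) = Mul(Add(-6, Mul(-18, 8)), Add(Pow(-15, 2), 474)) = Mul(Add(-6, -144), Add(225, 474)) = Mul(-150, 699) = -104850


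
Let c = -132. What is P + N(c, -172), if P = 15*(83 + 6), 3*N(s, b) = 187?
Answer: 4192/3 ≈ 1397.3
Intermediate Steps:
N(s, b) = 187/3 (N(s, b) = (1/3)*187 = 187/3)
P = 1335 (P = 15*89 = 1335)
P + N(c, -172) = 1335 + 187/3 = 4192/3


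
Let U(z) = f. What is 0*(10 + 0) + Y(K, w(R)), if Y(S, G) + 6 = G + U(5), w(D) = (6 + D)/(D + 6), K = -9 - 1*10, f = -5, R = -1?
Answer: -10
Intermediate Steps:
K = -19 (K = -9 - 10 = -19)
U(z) = -5
w(D) = 1 (w(D) = (6 + D)/(6 + D) = 1)
Y(S, G) = -11 + G (Y(S, G) = -6 + (G - 5) = -6 + (-5 + G) = -11 + G)
0*(10 + 0) + Y(K, w(R)) = 0*(10 + 0) + (-11 + 1) = 0*10 - 10 = 0 - 10 = -10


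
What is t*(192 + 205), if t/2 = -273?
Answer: -216762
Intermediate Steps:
t = -546 (t = 2*(-273) = -546)
t*(192 + 205) = -546*(192 + 205) = -546*397 = -216762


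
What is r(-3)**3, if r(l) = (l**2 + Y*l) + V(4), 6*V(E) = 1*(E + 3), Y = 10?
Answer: -1685159/216 ≈ -7801.7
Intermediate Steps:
V(E) = 1/2 + E/6 (V(E) = (1*(E + 3))/6 = (1*(3 + E))/6 = (3 + E)/6 = 1/2 + E/6)
r(l) = 7/6 + l**2 + 10*l (r(l) = (l**2 + 10*l) + (1/2 + (1/6)*4) = (l**2 + 10*l) + (1/2 + 2/3) = (l**2 + 10*l) + 7/6 = 7/6 + l**2 + 10*l)
r(-3)**3 = (7/6 + (-3)**2 + 10*(-3))**3 = (7/6 + 9 - 30)**3 = (-119/6)**3 = -1685159/216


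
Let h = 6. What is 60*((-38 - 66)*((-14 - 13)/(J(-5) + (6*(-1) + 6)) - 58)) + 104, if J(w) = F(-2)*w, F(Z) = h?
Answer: 356408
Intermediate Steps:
F(Z) = 6
J(w) = 6*w
60*((-38 - 66)*((-14 - 13)/(J(-5) + (6*(-1) + 6)) - 58)) + 104 = 60*((-38 - 66)*((-14 - 13)/(6*(-5) + (6*(-1) + 6)) - 58)) + 104 = 60*(-104*(-27/(-30 + (-6 + 6)) - 58)) + 104 = 60*(-104*(-27/(-30 + 0) - 58)) + 104 = 60*(-104*(-27/(-30) - 58)) + 104 = 60*(-104*(-27*(-1/30) - 58)) + 104 = 60*(-104*(9/10 - 58)) + 104 = 60*(-104*(-571/10)) + 104 = 60*(29692/5) + 104 = 356304 + 104 = 356408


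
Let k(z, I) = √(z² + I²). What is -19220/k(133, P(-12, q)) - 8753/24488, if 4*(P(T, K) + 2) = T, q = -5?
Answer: -8753/24488 - 9610*√17714/8857 ≈ -144.77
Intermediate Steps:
P(T, K) = -2 + T/4
k(z, I) = √(I² + z²)
-19220/k(133, P(-12, q)) - 8753/24488 = -19220/√((-2 + (¼)*(-12))² + 133²) - 8753/24488 = -19220/√((-2 - 3)² + 17689) - 8753*1/24488 = -19220/√((-5)² + 17689) - 8753/24488 = -19220/√(25 + 17689) - 8753/24488 = -19220*√17714/17714 - 8753/24488 = -9610*√17714/8857 - 8753/24488 = -8753/24488 - 9610*√17714/8857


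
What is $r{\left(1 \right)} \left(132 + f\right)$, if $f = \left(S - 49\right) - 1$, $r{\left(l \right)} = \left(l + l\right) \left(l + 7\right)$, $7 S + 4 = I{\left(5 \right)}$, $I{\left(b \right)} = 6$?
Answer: $\frac{9216}{7} \approx 1316.6$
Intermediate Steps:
$S = \frac{2}{7}$ ($S = - \frac{4}{7} + \frac{1}{7} \cdot 6 = - \frac{4}{7} + \frac{6}{7} = \frac{2}{7} \approx 0.28571$)
$r{\left(l \right)} = 2 l \left(7 + l\right)$
$f = - \frac{348}{7}$ ($f = \left(\frac{2}{7} - 49\right) - 1 = - \frac{341}{7} - 1 = - \frac{348}{7} \approx -49.714$)
$r{\left(1 \right)} \left(132 + f\right) = 2 \cdot 1 \left(7 + 1\right) \left(132 - \frac{348}{7}\right) = 2 \cdot 1 \cdot 8 \cdot \frac{576}{7} = 16 \cdot \frac{576}{7} = \frac{9216}{7}$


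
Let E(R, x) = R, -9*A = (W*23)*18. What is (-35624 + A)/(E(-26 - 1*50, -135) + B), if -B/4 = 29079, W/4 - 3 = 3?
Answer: 4591/14549 ≈ 0.31555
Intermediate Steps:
W = 24 (W = 12 + 4*3 = 12 + 12 = 24)
B = -116316 (B = -4*29079 = -116316)
A = -1104 (A = -24*23*18/9 = -184*18/3 = -⅑*9936 = -1104)
(-35624 + A)/(E(-26 - 1*50, -135) + B) = (-35624 - 1104)/((-26 - 1*50) - 116316) = -36728/((-26 - 50) - 116316) = -36728/(-76 - 116316) = -36728/(-116392) = -36728*(-1/116392) = 4591/14549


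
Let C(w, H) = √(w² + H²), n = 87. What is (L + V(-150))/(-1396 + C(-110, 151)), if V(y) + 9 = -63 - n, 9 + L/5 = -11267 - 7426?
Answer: 130761924/1913915 + 93669*√34901/1913915 ≈ 77.465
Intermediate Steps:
L = -93510 (L = -45 + 5*(-11267 - 7426) = -45 + 5*(-18693) = -45 - 93465 = -93510)
V(y) = -159 (V(y) = -9 + (-63 - 1*87) = -9 + (-63 - 87) = -9 - 150 = -159)
C(w, H) = √(H² + w²)
(L + V(-150))/(-1396 + C(-110, 151)) = (-93510 - 159)/(-1396 + √(151² + (-110)²)) = -93669/(-1396 + √(22801 + 12100)) = -93669/(-1396 + √34901)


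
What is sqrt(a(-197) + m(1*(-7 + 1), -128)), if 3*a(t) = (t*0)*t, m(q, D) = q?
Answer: I*sqrt(6) ≈ 2.4495*I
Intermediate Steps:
a(t) = 0 (a(t) = ((t*0)*t)/3 = (0*t)/3 = (1/3)*0 = 0)
sqrt(a(-197) + m(1*(-7 + 1), -128)) = sqrt(0 + 1*(-7 + 1)) = sqrt(0 + 1*(-6)) = sqrt(0 - 6) = sqrt(-6) = I*sqrt(6)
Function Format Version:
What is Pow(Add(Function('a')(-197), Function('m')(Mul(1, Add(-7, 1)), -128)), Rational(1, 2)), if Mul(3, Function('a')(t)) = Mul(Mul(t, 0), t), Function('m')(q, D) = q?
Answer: Mul(I, Pow(6, Rational(1, 2))) ≈ Mul(2.4495, I)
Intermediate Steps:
Function('a')(t) = 0 (Function('a')(t) = Mul(Rational(1, 3), Mul(Mul(t, 0), t)) = Mul(Rational(1, 3), Mul(0, t)) = Mul(Rational(1, 3), 0) = 0)
Pow(Add(Function('a')(-197), Function('m')(Mul(1, Add(-7, 1)), -128)), Rational(1, 2)) = Pow(Add(0, Mul(1, Add(-7, 1))), Rational(1, 2)) = Pow(Add(0, Mul(1, -6)), Rational(1, 2)) = Pow(Add(0, -6), Rational(1, 2)) = Pow(-6, Rational(1, 2)) = Mul(I, Pow(6, Rational(1, 2)))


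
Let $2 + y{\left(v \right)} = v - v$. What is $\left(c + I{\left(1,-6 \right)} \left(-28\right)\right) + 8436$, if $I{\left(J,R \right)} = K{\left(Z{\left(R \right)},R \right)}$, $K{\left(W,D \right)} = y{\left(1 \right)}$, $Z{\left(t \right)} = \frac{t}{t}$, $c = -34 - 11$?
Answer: $8447$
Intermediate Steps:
$y{\left(v \right)} = -2$ ($y{\left(v \right)} = -2 + \left(v - v\right) = -2 + 0 = -2$)
$c = -45$ ($c = -34 - 11 = -45$)
$Z{\left(t \right)} = 1$
$K{\left(W,D \right)} = -2$
$I{\left(J,R \right)} = -2$
$\left(c + I{\left(1,-6 \right)} \left(-28\right)\right) + 8436 = \left(-45 - -56\right) + 8436 = \left(-45 + 56\right) + 8436 = 11 + 8436 = 8447$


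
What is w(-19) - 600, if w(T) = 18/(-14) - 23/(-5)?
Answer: -20884/35 ≈ -596.69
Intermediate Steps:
w(T) = 116/35 (w(T) = 18*(-1/14) - 23*(-⅕) = -9/7 + 23/5 = 116/35)
w(-19) - 600 = 116/35 - 600 = -20884/35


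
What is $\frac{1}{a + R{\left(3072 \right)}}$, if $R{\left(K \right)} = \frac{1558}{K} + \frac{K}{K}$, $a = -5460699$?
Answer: $- \frac{1536}{8387631349} \approx -1.8313 \cdot 10^{-7}$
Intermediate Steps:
$R{\left(K \right)} = 1 + \frac{1558}{K}$ ($R{\left(K \right)} = \frac{1558}{K} + 1 = 1 + \frac{1558}{K}$)
$\frac{1}{a + R{\left(3072 \right)}} = \frac{1}{-5460699 + \frac{1558 + 3072}{3072}} = \frac{1}{-5460699 + \frac{1}{3072} \cdot 4630} = \frac{1}{-5460699 + \frac{2315}{1536}} = \frac{1}{- \frac{8387631349}{1536}} = - \frac{1536}{8387631349}$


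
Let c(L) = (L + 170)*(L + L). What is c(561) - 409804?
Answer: 410378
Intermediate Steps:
c(L) = 2*L*(170 + L) (c(L) = (170 + L)*(2*L) = 2*L*(170 + L))
c(561) - 409804 = 2*561*(170 + 561) - 409804 = 2*561*731 - 409804 = 820182 - 409804 = 410378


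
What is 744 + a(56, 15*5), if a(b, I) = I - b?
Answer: 763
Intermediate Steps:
744 + a(56, 15*5) = 744 + (15*5 - 1*56) = 744 + (75 - 56) = 744 + 19 = 763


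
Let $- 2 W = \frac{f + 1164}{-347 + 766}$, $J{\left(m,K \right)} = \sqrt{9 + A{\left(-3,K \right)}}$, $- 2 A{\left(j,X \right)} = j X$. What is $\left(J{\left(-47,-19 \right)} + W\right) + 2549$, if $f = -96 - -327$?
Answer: $\frac{2134667}{838} + \frac{i \sqrt{78}}{2} \approx 2547.3 + 4.4159 i$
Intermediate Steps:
$A{\left(j,X \right)} = - \frac{X j}{2}$ ($A{\left(j,X \right)} = - \frac{j X}{2} = - \frac{X j}{2}$)
$f = 231$ ($f = -96 + 327 = 231$)
$J{\left(m,K \right)} = \sqrt{9 + \frac{3 K}{2}}$ ($J{\left(m,K \right)} = \sqrt{9 - \frac{1}{2} K \left(-3\right)} = \sqrt{9 + \frac{3 K}{2}}$)
$W = - \frac{1395}{838}$ ($W = - \frac{\left(231 + 1164\right) \frac{1}{-347 + 766}}{2} = - \frac{1395 \cdot \frac{1}{419}}{2} = \left(- \frac{1}{2}\right) \frac{1395}{419} = - \frac{1395}{838} \approx -1.6647$)
$\left(J{\left(-47,-19 \right)} + W\right) + 2549 = \left(\frac{\sqrt{36 + 6 \left(-19\right)}}{2} - \frac{1395}{838}\right) + 2549 = \left(\frac{\sqrt{36 - 114}}{2} - \frac{1395}{838}\right) + 2549 = \left(\frac{\sqrt{-78}}{2} - \frac{1395}{838}\right) + 2549 = \left(\frac{i \sqrt{78}}{2} - \frac{1395}{838}\right) + 2549 = \left(- \frac{1395}{838} + \frac{i \sqrt{78}}{2}\right) + 2549 = \frac{2134667}{838} + \frac{i \sqrt{78}}{2}$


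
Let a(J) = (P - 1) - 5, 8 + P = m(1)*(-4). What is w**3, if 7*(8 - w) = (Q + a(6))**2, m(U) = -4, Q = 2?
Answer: 64000/343 ≈ 186.59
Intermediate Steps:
P = 8 (P = -8 - 4*(-4) = -8 + 16 = 8)
a(J) = 2 (a(J) = (8 - 1) - 5 = 7 - 5 = 2)
w = 40/7 (w = 8 - (2 + 2)**2/7 = 8 - 1/7*4**2 = 8 - 1/7*16 = 8 - 16/7 = 40/7 ≈ 5.7143)
w**3 = (40/7)**3 = 64000/343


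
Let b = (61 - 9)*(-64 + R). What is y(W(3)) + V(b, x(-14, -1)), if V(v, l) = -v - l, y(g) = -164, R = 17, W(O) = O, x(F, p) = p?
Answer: 2281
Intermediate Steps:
b = -2444 (b = (61 - 9)*(-64 + 17) = 52*(-47) = -2444)
V(v, l) = -l - v
y(W(3)) + V(b, x(-14, -1)) = -164 + (-1*(-1) - 1*(-2444)) = -164 + (1 + 2444) = -164 + 2445 = 2281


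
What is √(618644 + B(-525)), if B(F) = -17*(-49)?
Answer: √619477 ≈ 787.07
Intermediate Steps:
B(F) = 833
√(618644 + B(-525)) = √(618644 + 833) = √619477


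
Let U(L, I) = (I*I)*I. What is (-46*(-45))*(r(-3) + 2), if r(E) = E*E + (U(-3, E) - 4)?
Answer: -41400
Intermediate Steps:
U(L, I) = I³ (U(L, I) = I²*I = I³)
r(E) = -4 + E² + E³ (r(E) = E*E + (E³ - 4) = E² + (-4 + E³) = -4 + E² + E³)
(-46*(-45))*(r(-3) + 2) = (-46*(-45))*((-4 + (-3)² + (-3)³) + 2) = 2070*((-4 + 9 - 27) + 2) = 2070*(-22 + 2) = 2070*(-20) = -41400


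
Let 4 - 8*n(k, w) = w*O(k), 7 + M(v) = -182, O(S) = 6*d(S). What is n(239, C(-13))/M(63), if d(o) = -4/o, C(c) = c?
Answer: -23/12906 ≈ -0.0017821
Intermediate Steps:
O(S) = -24/S (O(S) = 6*(-4/S) = -24/S)
M(v) = -189 (M(v) = -7 - 182 = -189)
n(k, w) = 1/2 + 3*w/k (n(k, w) = 1/2 - w*(-24/k)/8 = 1/2 - (-3)*w/k = 1/2 + 3*w/k)
n(239, C(-13))/M(63) = ((1/2)*(239 + 6*(-13))/239)/(-189) = ((1/2)*(1/239)*(239 - 78))*(-1/189) = ((1/2)*(1/239)*161)*(-1/189) = (161/478)*(-1/189) = -23/12906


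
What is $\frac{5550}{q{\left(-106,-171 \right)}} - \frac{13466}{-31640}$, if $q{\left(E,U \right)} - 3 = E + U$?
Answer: $- \frac{42978079}{2167340} \approx -19.83$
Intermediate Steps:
$q{\left(E,U \right)} = 3 + E + U$ ($q{\left(E,U \right)} = 3 + \left(E + U\right) = 3 + E + U$)
$\frac{5550}{q{\left(-106,-171 \right)}} - \frac{13466}{-31640} = \frac{5550}{3 - 106 - 171} - \frac{13466}{-31640} = \frac{5550}{-274} - - \frac{6733}{15820} = 5550 \left(- \frac{1}{274}\right) + \frac{6733}{15820} = - \frac{2775}{137} + \frac{6733}{15820} = - \frac{42978079}{2167340}$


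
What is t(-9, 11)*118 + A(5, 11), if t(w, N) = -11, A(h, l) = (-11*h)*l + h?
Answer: -1898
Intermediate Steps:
A(h, l) = h - 11*h*l (A(h, l) = -11*h*l + h = h - 11*h*l)
t(-9, 11)*118 + A(5, 11) = -11*118 + 5*(1 - 11*11) = -1298 + 5*(1 - 121) = -1298 + 5*(-120) = -1298 - 600 = -1898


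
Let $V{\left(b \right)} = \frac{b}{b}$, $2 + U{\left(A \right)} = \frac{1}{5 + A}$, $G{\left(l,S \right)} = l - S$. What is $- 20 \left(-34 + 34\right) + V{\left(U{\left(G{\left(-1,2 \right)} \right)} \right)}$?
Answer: $1$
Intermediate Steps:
$U{\left(A \right)} = -2 + \frac{1}{5 + A}$
$V{\left(b \right)} = 1$
$- 20 \left(-34 + 34\right) + V{\left(U{\left(G{\left(-1,2 \right)} \right)} \right)} = - 20 \left(-34 + 34\right) + 1 = \left(-20\right) 0 + 1 = 0 + 1 = 1$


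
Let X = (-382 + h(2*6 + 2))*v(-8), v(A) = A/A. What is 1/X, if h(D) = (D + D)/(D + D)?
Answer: -1/381 ≈ -0.0026247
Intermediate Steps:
h(D) = 1 (h(D) = (2*D)/((2*D)) = (2*D)*(1/(2*D)) = 1)
v(A) = 1
X = -381 (X = (-382 + 1)*1 = -381*1 = -381)
1/X = 1/(-381) = -1/381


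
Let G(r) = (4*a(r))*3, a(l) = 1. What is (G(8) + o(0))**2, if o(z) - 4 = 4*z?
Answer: 256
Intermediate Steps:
o(z) = 4 + 4*z
G(r) = 12 (G(r) = (4*1)*3 = 4*3 = 12)
(G(8) + o(0))**2 = (12 + (4 + 4*0))**2 = (12 + (4 + 0))**2 = (12 + 4)**2 = 16**2 = 256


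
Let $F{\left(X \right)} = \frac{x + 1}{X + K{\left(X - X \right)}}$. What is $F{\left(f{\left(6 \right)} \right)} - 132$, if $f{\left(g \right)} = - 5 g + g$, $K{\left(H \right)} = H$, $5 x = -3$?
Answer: $- \frac{7921}{60} \approx -132.02$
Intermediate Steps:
$x = - \frac{3}{5}$ ($x = \frac{1}{5} \left(-3\right) = - \frac{3}{5} \approx -0.6$)
$f{\left(g \right)} = - 4 g$
$F{\left(X \right)} = \frac{2}{5 X}$ ($F{\left(X \right)} = \frac{- \frac{3}{5} + 1}{X + \left(X - X\right)} = \frac{2}{5 \left(X + 0\right)} = \frac{2}{5 X}$)
$F{\left(f{\left(6 \right)} \right)} - 132 = \frac{2}{5 \left(\left(-4\right) 6\right)} - 132 = \frac{2}{5 \left(-24\right)} - 132 = \frac{2}{5} \left(- \frac{1}{24}\right) - 132 = - \frac{1}{60} - 132 = - \frac{7921}{60}$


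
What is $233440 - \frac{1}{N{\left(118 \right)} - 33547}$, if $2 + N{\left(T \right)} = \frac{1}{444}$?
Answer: $\frac{3477265047644}{14895755} \approx 2.3344 \cdot 10^{5}$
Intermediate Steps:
$N{\left(T \right)} = - \frac{887}{444}$ ($N{\left(T \right)} = -2 + \frac{1}{444} = - \frac{887}{444}$)
$233440 - \frac{1}{N{\left(118 \right)} - 33547} = 233440 - \frac{1}{- \frac{887}{444} - 33547} = 233440 - \frac{1}{- \frac{14895755}{444}} = 233440 - - \frac{444}{14895755} = 233440 + \frac{444}{14895755} = \frac{3477265047644}{14895755}$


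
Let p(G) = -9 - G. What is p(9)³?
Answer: -5832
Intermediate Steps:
p(9)³ = (-9 - 1*9)³ = (-9 - 9)³ = (-18)³ = -5832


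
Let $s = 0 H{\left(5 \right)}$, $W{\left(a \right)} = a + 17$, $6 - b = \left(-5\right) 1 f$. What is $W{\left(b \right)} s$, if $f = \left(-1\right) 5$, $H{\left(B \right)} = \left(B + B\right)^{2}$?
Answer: $0$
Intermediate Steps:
$H{\left(B \right)} = 4 B^{2}$ ($H{\left(B \right)} = \left(2 B\right)^{2} = 4 B^{2}$)
$f = -5$
$b = -19$ ($b = 6 - \left(-5\right) 1 \left(-5\right) = 6 - \left(-5\right) \left(-5\right) = 6 - 25 = -19$)
$W{\left(a \right)} = 17 + a$
$s = 0$ ($s = 0 \cdot 4 \cdot 5^{2} = 0 \cdot 4 \cdot 25 = 0 \cdot 100 = 0$)
$W{\left(b \right)} s = \left(17 - 19\right) 0 = \left(-2\right) 0 = 0$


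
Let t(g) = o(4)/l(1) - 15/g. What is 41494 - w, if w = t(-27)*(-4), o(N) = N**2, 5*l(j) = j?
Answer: 376346/9 ≈ 41816.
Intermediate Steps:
l(j) = j/5
t(g) = 80 - 15/g (t(g) = 4**2/(((1/5)*1)) - 15/g = 16/(1/5) - 15/g = 16*5 - 15/g = 80 - 15/g)
w = -2900/9 (w = (80 - 15/(-27))*(-4) = (80 - 15*(-1/27))*(-4) = (80 + 5/9)*(-4) = (725/9)*(-4) = -2900/9 ≈ -322.22)
41494 - w = 41494 - 1*(-2900/9) = 41494 + 2900/9 = 376346/9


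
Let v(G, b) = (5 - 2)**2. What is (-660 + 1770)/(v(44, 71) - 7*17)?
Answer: -111/11 ≈ -10.091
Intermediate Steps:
v(G, b) = 9 (v(G, b) = 3**2 = 9)
(-660 + 1770)/(v(44, 71) - 7*17) = (-660 + 1770)/(9 - 7*17) = 1110/(9 - 119) = 1110/(-110) = 1110*(-1/110) = -111/11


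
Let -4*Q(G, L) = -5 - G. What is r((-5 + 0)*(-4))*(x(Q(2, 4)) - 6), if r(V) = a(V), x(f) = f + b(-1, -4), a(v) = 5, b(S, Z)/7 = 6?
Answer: 755/4 ≈ 188.75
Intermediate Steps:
b(S, Z) = 42 (b(S, Z) = 7*6 = 42)
Q(G, L) = 5/4 + G/4 (Q(G, L) = -(-5 - G)/4 = 5/4 + G/4)
x(f) = 42 + f (x(f) = f + 42 = 42 + f)
r(V) = 5
r((-5 + 0)*(-4))*(x(Q(2, 4)) - 6) = 5*((42 + (5/4 + (1/4)*2)) - 6) = 5*((42 + (5/4 + 1/2)) - 6) = 5*((42 + 7/4) - 6) = 5*(175/4 - 6) = 5*(151/4) = 755/4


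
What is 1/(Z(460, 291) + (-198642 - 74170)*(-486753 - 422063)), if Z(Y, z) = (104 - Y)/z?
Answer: 291/72149349981916 ≈ 4.0333e-12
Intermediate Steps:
Z(Y, z) = (104 - Y)/z
1/(Z(460, 291) + (-198642 - 74170)*(-486753 - 422063)) = 1/((104 - 1*460)/291 + (-198642 - 74170)*(-486753 - 422063)) = 1/((104 - 460)/291 - 272812*(-908816)) = 1/((1/291)*(-356) + 247935910592) = 1/(-356/291 + 247935910592) = 1/(72149349981916/291) = 291/72149349981916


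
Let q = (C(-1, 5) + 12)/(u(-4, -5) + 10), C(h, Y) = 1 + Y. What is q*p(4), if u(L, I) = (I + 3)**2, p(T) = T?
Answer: 36/7 ≈ 5.1429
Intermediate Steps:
u(L, I) = (3 + I)**2
q = 9/7 (q = ((1 + 5) + 12)/((3 - 5)**2 + 10) = (6 + 12)/((-2)**2 + 10) = 18/(4 + 10) = 18/14 = 18*(1/14) = 9/7 ≈ 1.2857)
q*p(4) = (9/7)*4 = 36/7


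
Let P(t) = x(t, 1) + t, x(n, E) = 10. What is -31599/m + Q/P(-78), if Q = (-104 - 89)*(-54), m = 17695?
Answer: -93283011/601630 ≈ -155.05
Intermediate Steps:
Q = 10422 (Q = -193*(-54) = 10422)
P(t) = 10 + t
-31599/m + Q/P(-78) = -31599/17695 + 10422/(10 - 78) = -31599*1/17695 + 10422/(-68) = -31599/17695 + 10422*(-1/68) = -31599/17695 - 5211/34 = -93283011/601630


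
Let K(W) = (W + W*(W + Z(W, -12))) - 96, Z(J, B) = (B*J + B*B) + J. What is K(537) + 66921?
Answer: -2739000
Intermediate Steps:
Z(J, B) = J + B**2 + B*J (Z(J, B) = (B*J + B**2) + J = (B**2 + B*J) + J = J + B**2 + B*J)
K(W) = -96 + W + W*(144 - 10*W) (K(W) = (W + W*(W + (W + (-12)**2 - 12*W))) - 96 = (W + W*(W + (W + 144 - 12*W))) - 96 = (W + W*(W + (144 - 11*W))) - 96 = (W + W*(144 - 10*W)) - 96 = -96 + W + W*(144 - 10*W))
K(537) + 66921 = (-96 - 10*537**2 + 145*537) + 66921 = (-96 - 10*288369 + 77865) + 66921 = (-96 - 2883690 + 77865) + 66921 = -2805921 + 66921 = -2739000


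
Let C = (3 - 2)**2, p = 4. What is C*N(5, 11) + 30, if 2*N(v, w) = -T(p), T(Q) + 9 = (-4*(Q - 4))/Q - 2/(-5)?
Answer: 343/10 ≈ 34.300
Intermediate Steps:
T(Q) = -43/5 + (16 - 4*Q)/Q (T(Q) = -9 + ((-4*(Q - 4))/Q - 2/(-5)) = -9 + ((-4*(-4 + Q))/Q - 2*(-1/5)) = -9 + ((16 - 4*Q)/Q + 2/5) = -9 + (2/5 + (16 - 4*Q)/Q) = -43/5 + (16 - 4*Q)/Q)
N(v, w) = 43/10 (N(v, w) = (-(-63/5 + 16/4))/2 = (-(-63/5 + 16*(1/4)))/2 = (-(-63/5 + 4))/2 = (-1*(-43/5))/2 = (1/2)*(43/5) = 43/10)
C = 1 (C = 1**2 = 1)
C*N(5, 11) + 30 = 1*(43/10) + 30 = 43/10 + 30 = 343/10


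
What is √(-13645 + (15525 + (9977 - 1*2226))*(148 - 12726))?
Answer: I*√292779173 ≈ 17111.0*I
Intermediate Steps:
√(-13645 + (15525 + (9977 - 1*2226))*(148 - 12726)) = √(-13645 + (15525 + (9977 - 2226))*(-12578)) = √(-13645 + (15525 + 7751)*(-12578)) = √(-13645 + 23276*(-12578)) = √(-13645 - 292765528) = √(-292779173) = I*√292779173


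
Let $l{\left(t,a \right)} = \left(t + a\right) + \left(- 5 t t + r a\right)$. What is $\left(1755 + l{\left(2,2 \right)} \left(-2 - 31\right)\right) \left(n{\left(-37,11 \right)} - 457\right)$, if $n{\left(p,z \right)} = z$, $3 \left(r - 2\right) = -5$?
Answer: $-1008406$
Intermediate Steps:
$r = \frac{1}{3}$ ($r = 2 + \frac{1}{3} \left(-5\right) = 2 - \frac{5}{3} = \frac{1}{3} \approx 0.33333$)
$l{\left(t,a \right)} = t - 5 t^{2} + \frac{4 a}{3}$ ($l{\left(t,a \right)} = \left(t + a\right) + \left(- 5 t t + \frac{a}{3}\right) = \left(a + t\right) + \left(- 5 t^{2} + \frac{a}{3}\right) = t - 5 t^{2} + \frac{4 a}{3}$)
$\left(1755 + l{\left(2,2 \right)} \left(-2 - 31\right)\right) \left(n{\left(-37,11 \right)} - 457\right) = \left(1755 + \left(2 - 5 \cdot 2^{2} + \frac{4}{3} \cdot 2\right) \left(-2 - 31\right)\right) \left(11 - 457\right) = \left(1755 + \left(2 - 20 + \frac{8}{3}\right) \left(-33\right)\right) \left(-446\right) = \left(1755 - -506\right) \left(-446\right) = \left(1755 + 506\right) \left(-446\right) = 2261 \left(-446\right) = -1008406$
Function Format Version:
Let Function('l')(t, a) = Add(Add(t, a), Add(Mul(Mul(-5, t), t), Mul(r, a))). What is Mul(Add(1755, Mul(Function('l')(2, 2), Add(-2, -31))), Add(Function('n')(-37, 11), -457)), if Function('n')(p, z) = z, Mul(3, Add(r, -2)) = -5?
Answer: -1008406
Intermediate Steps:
r = Rational(1, 3) (r = Add(2, Mul(Rational(1, 3), -5)) = Add(2, Rational(-5, 3)) = Rational(1, 3) ≈ 0.33333)
Function('l')(t, a) = Add(t, Mul(-5, Pow(t, 2)), Mul(Rational(4, 3), a)) (Function('l')(t, a) = Add(Add(t, a), Add(Mul(Mul(-5, t), t), Mul(Rational(1, 3), a))) = Add(Add(a, t), Add(Mul(-5, Pow(t, 2)), Mul(Rational(1, 3), a))) = Add(t, Mul(-5, Pow(t, 2)), Mul(Rational(4, 3), a)))
Mul(Add(1755, Mul(Function('l')(2, 2), Add(-2, -31))), Add(Function('n')(-37, 11), -457)) = Mul(Add(1755, Mul(Add(2, Mul(-5, Pow(2, 2)), Mul(Rational(4, 3), 2)), Add(-2, -31))), Add(11, -457)) = Mul(Add(1755, Mul(Add(2, Mul(-5, 4), Rational(8, 3)), -33)), -446) = Mul(Add(1755, Mul(Add(2, -20, Rational(8, 3)), -33)), -446) = Mul(Add(1755, Mul(Rational(-46, 3), -33)), -446) = Mul(Add(1755, 506), -446) = Mul(2261, -446) = -1008406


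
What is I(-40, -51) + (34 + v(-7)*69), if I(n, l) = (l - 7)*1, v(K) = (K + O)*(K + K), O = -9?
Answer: 15432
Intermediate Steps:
v(K) = 2*K*(-9 + K) (v(K) = (K - 9)*(K + K) = (-9 + K)*(2*K) = 2*K*(-9 + K))
I(n, l) = -7 + l (I(n, l) = (-7 + l)*1 = -7 + l)
I(-40, -51) + (34 + v(-7)*69) = (-7 - 51) + (34 + (2*(-7)*(-9 - 7))*69) = -58 + (34 + (2*(-7)*(-16))*69) = -58 + (34 + 224*69) = -58 + (34 + 15456) = -58 + 15490 = 15432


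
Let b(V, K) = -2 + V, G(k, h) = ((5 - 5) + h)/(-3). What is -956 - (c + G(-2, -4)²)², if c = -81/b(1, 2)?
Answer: -632461/81 ≈ -7808.2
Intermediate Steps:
G(k, h) = -h/3 (G(k, h) = (0 + h)*(-⅓) = h*(-⅓) = -h/3)
c = 81 (c = -81/(-2 + 1) = -81/(-1) = -81*(-1) = 81)
-956 - (c + G(-2, -4)²)² = -956 - (81 + (-⅓*(-4))²)² = -956 - (81 + (4/3)²)² = -956 - (81 + 16/9)² = -956 - (745/9)² = -956 - 1*555025/81 = -956 - 555025/81 = -632461/81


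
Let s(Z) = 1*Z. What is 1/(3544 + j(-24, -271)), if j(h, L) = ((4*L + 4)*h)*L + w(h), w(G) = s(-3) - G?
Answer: -1/7020755 ≈ -1.4243e-7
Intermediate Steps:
s(Z) = Z
w(G) = -3 - G
j(h, L) = -3 - h + L*h*(4 + 4*L) (j(h, L) = ((4*L + 4)*h)*L + (-3 - h) = ((4 + 4*L)*h)*L + (-3 - h) = (h*(4 + 4*L))*L + (-3 - h) = L*h*(4 + 4*L) + (-3 - h) = -3 - h + L*h*(4 + 4*L))
1/(3544 + j(-24, -271)) = 1/(3544 + (-3 - 1*(-24) + 4*(-271)*(-24) + 4*(-24)*(-271)²)) = 1/(3544 + (-3 + 24 + 26016 + 4*(-24)*73441)) = 1/(3544 + (-3 + 24 + 26016 - 7050336)) = 1/(3544 - 7024299) = 1/(-7020755) = -1/7020755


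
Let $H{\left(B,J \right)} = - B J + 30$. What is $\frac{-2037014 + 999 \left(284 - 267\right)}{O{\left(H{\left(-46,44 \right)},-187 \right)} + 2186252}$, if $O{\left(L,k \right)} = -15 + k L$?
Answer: $- \frac{2020031}{1802139} \approx -1.1209$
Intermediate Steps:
$H{\left(B,J \right)} = 30 - B J$ ($H{\left(B,J \right)} = - B J + 30 = 30 - B J$)
$O{\left(L,k \right)} = -15 + L k$
$\frac{-2037014 + 999 \left(284 - 267\right)}{O{\left(H{\left(-46,44 \right)},-187 \right)} + 2186252} = \frac{-2037014 + 999 \left(284 - 267\right)}{\left(-15 + \left(30 - \left(-46\right) 44\right) \left(-187\right)\right) + 2186252} = \frac{-2037014 + 999 \cdot 17}{\left(-15 + \left(30 + 2024\right) \left(-187\right)\right) + 2186252} = \frac{-2037014 + 16983}{\left(-15 + 2054 \left(-187\right)\right) + 2186252} = - \frac{2020031}{\left(-15 - 384098\right) + 2186252} = - \frac{2020031}{-384113 + 2186252} = - \frac{2020031}{1802139}$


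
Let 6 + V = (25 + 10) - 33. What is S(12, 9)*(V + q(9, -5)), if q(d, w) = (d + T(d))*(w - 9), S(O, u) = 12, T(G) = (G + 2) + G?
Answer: -4920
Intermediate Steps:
T(G) = 2 + 2*G (T(G) = (2 + G) + G = 2 + 2*G)
q(d, w) = (-9 + w)*(2 + 3*d) (q(d, w) = (d + (2 + 2*d))*(w - 9) = (2 + 3*d)*(-9 + w) = (-9 + w)*(2 + 3*d))
V = -4 (V = -6 + ((25 + 10) - 33) = -6 + (35 - 33) = -6 + 2 = -4)
S(12, 9)*(V + q(9, -5)) = 12*(-4 + (-18 - 27*9 + 2*(-5) + 3*9*(-5))) = 12*(-4 + (-18 - 243 - 10 - 135)) = 12*(-4 - 406) = 12*(-410) = -4920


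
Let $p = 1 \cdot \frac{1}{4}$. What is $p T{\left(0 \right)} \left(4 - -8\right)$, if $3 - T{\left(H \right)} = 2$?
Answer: $3$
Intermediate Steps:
$p = \frac{1}{4}$ ($p = 1 \cdot \frac{1}{4} = \frac{1}{4} \approx 0.25$)
$T{\left(H \right)} = 1$ ($T{\left(H \right)} = 3 - 2 = 1$)
$p T{\left(0 \right)} \left(4 - -8\right) = \frac{1}{4} \cdot 1 \left(4 - -8\right) = \frac{4 + 8}{4} = \frac{1}{4} \cdot 12 = 3$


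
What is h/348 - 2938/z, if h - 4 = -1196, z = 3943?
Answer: -1430620/343041 ≈ -4.1704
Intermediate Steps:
h = -1192 (h = 4 - 1196 = -1192)
h/348 - 2938/z = -1192/348 - 2938/3943 = -1192*1/348 - 2938*1/3943 = -298/87 - 2938/3943 = -1430620/343041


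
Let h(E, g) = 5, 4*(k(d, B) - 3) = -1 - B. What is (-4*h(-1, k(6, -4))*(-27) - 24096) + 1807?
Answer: -21749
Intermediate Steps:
k(d, B) = 11/4 - B/4 (k(d, B) = 3 + (-1 - B)/4 = 3 + (-¼ - B/4) = 11/4 - B/4)
(-4*h(-1, k(6, -4))*(-27) - 24096) + 1807 = (-4*5*(-27) - 24096) + 1807 = (-20*(-27) - 24096) + 1807 = (540 - 24096) + 1807 = -23556 + 1807 = -21749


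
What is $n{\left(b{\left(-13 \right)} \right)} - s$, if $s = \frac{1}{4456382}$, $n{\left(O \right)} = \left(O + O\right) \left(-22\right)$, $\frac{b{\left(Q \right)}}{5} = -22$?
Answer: $\frac{21568888879}{4456382} \approx 4840.0$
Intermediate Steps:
$b{\left(Q \right)} = -110$ ($b{\left(Q \right)} = 5 \left(-22\right) = -110$)
$n{\left(O \right)} = - 44 O$ ($n{\left(O \right)} = 2 O \left(-22\right) = - 44 O$)
$s = \frac{1}{4456382} \approx 2.244 \cdot 10^{-7}$
$n{\left(b{\left(-13 \right)} \right)} - s = \left(-44\right) \left(-110\right) - \frac{1}{4456382} = 4840 - \frac{1}{4456382} = \frac{21568888879}{4456382}$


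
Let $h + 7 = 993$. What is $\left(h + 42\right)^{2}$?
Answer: $1056784$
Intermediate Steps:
$h = 986$ ($h = -7 + 993 = 986$)
$\left(h + 42\right)^{2} = \left(986 + 42\right)^{2} = 1028^{2} = 1056784$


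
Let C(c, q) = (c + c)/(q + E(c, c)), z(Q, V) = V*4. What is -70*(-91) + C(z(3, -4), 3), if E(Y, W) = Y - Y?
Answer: 19078/3 ≈ 6359.3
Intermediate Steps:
E(Y, W) = 0
z(Q, V) = 4*V
C(c, q) = 2*c/q (C(c, q) = (c + c)/(q + 0) = (2*c)/q = 2*c/q)
-70*(-91) + C(z(3, -4), 3) = -70*(-91) + 2*(4*(-4))/3 = 6370 + 2*(-16)*(⅓) = 6370 - 32/3 = 19078/3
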